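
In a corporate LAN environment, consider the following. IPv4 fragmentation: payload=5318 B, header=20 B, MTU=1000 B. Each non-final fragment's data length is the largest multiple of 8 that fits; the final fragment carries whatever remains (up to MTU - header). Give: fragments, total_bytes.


Max data per non-final fragment = floor((MTU - header)/8)*8 = floor((1000 - 20)/8)*8 = floor(980/8)*8 = 976 B
Final fragment needs no 8-byte alignment: it can carry up to MTU - header = 980 B
Non-final fragments needed = ceil((payload - 980) / 976) = ceil(4338/976) = ceil(4.4447) = 5
Number of fragments = 5 + 1 = 6
Fragment sizes (data): 5 * 976 B + 438 B (last, 438 <= 980 OK)
Total bytes sent = payload + n_frags * header = 5318 + 6*20 = 5318 + 120 = 5438 B

6, 5438


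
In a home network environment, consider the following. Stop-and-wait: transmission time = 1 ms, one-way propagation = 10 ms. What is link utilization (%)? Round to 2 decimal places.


Given: Ttrans = 1 ms, Tprop = 10 ms
RTT = 2 * Tprop = 2 * 10 = 20 ms
U = Ttrans / (Ttrans + RTT)
U = 1 / (1 + 20)
U = 1 / 21 = 0.047619
U% = 4.76%

4.76


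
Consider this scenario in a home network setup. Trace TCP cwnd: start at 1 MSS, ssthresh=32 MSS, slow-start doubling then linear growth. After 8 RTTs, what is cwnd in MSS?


RTT 0: cwnd = 1 MSS (initial)
RTT 1: cwnd = 2 MSS (slow start, doubled)
RTT 2: cwnd = 4 MSS (slow start, doubled)
RTT 3: cwnd = 8 MSS (slow start, doubled)
RTT 4: cwnd = 16 MSS (slow start, doubled)
RTT 5: cwnd = 32 MSS (slow start, doubled)
RTT 6: cwnd = 33 MSS (congestion avoidance, +1)
RTT 7: cwnd = 34 MSS (congestion avoidance, +1)
RTT 8: cwnd = 35 MSS (congestion avoidance, +1)

35


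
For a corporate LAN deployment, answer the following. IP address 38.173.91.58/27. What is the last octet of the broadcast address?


Given: IP = 38.173.91.58, prefix = /27
Host bits = 32 - 27 = 5
Network last octet = 58 AND mask = 32
Host part size = 2^5 - 1 = 31
Broadcast last octet = 32 OR 31 = 63

63


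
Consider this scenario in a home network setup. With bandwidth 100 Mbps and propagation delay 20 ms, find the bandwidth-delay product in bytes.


Given: bandwidth = 100 Mbps, delay = 20 ms
BDP in bits = 100 * 10^6 * 20 / 1000
BDP in bits = 2000000
BDP in bytes = 2000000 / 8 = 250000

250000


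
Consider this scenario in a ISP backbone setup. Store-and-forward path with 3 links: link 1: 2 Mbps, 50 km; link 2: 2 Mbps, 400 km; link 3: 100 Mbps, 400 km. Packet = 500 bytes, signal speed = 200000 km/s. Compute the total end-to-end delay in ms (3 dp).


Packet = 500 bytes = 4000 bits. Store-and-forward: sum (t_trans + t_prop) per link.
Link 1: t_trans = 4000/(2*10^6) s = 2.0000 ms; t_prop = 50/200000 s = 0.2500 ms; subtotal = 2.2500 ms
Link 2: t_trans = 4000/(2*10^6) s = 2.0000 ms; t_prop = 400/200000 s = 2.0000 ms; subtotal = 4.0000 ms
Link 3: t_trans = 4000/(100*10^6) s = 0.0400 ms; t_prop = 400/200000 s = 2.0000 ms; subtotal = 2.0400 ms
End-to-end = 2.2500 + 4.0000 + 2.0400 = 8.2900 ms -> 8.290 ms (3 dp)

8.290


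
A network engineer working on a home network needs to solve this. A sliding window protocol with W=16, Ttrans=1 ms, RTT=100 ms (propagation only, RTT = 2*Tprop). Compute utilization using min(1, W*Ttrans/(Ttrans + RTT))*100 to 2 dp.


Given: W = 16, Ttrans = 1 ms, RTT = 100 ms (= 2 * Tprop, Tprop = 50 ms)
Cycle time = Ttrans + RTT = 1 + 100 = 101 ms (first packet sent until its ACK returns)
W * Ttrans = 16 * 1 = 16 ms of sending per cycle
W * Ttrans / (Ttrans + RTT) = 16 / 101 = 0.158416
U = min(1, 0.158416) = 0.158416
U% = 15.84%

15.84


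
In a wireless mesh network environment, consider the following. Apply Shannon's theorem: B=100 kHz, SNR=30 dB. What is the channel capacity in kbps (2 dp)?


Given: B = 100 kHz, SNR = 30 dB
SNR linear = 10^(30/10) = 1000
1 + SNR = 1001
log2(1001) = 9.9672262588
C = 100 * 1000 * 9.9672262588 = 996722.6259 bps
C = 996.722626 kbps -> 996.72 kbps (2 dp)

996.72


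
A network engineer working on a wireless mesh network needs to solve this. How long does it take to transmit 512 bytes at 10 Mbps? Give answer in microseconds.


Given: packet = 512 bytes, bandwidth = 10 Mbps
Packet in bits = 512 * 8 = 4096 bits
Bandwidth = 10 * 10^6 = 10000000 bps
Time = 4096 / 10000000 seconds
Time in us = 4096 * 10^6 / 10000000 = 409.6

409.6


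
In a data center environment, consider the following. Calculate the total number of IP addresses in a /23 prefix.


Given: CIDR prefix /23
Host bits = 32 - 23 = 9
Total addresses = 2^9 = 512

512


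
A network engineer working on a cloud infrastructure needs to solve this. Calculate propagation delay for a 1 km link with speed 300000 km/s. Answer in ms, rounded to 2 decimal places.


Given: distance = 1 km, speed = 300000 km/s
Delay = distance / speed = 1 / 300000 seconds
Delay in ms = 1 * 1000 / 300000
Delay = 0.0033 ms
Rounded to 2 dp = 0.00 ms

0.00


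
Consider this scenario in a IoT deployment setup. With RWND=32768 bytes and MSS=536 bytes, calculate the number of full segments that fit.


Given: RWND = 32768 bytes, MSS = 536 bytes
Full segments = floor(RWND / MSS)
Full segments = floor(32768 / 536)
Full segments = floor(61.1343) = 61

61


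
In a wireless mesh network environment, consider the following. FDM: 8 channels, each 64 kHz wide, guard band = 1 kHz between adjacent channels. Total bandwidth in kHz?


Given: 8 channels, 64 kHz each, guard = 1 kHz
Channel bandwidth = 8 * 64 = 512 kHz
Guard bands = 7 gaps * 1 kHz = 7 kHz
Total = 512 + 7 = 519 kHz

519


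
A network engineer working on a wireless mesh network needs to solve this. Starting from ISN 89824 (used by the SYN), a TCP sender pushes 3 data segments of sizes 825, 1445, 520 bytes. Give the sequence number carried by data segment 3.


The SYN occupies sequence number ISN = 89824, so the first data byte is ISN + 1 = 89825.
SEQ of data segment i = (ISN + 1) + sum of payload sizes of segments 1..i-1.
Segment 1: SEQ = 89825, payload = 825 bytes
Segment 2: SEQ = 90650, payload = 1445 bytes
Segment 3: SEQ = 92095, payload = 520 bytes
SEQ of segment 3 = 89825 + 825 + 1445 = 92095

92095


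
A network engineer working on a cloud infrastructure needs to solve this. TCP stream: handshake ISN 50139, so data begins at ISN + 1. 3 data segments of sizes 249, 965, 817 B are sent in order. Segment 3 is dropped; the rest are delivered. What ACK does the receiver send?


SYN uses sequence number 50139; first data byte = ISN + 1 = 50140.
Segment 1: SEQ = 50140, len = 249 B, covers [50140, 50388]
Segment 2: SEQ = 50389, len = 965 B, covers [50389, 51353]
Segment 3: SEQ = 51354, len = 817 B, covers [51354, 52170] [LOST]
In-order data received: bytes [50140, 51353] (segments 1..2).
Segment 3 missing -> gap begins at byte 51354.
Cumulative ACK = next expected in-order byte = 50140 + 249 + 965 = 51354

51354


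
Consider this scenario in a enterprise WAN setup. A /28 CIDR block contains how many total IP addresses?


Given: CIDR prefix /28
Host bits = 32 - 28 = 4
Total addresses = 2^4 = 16

16


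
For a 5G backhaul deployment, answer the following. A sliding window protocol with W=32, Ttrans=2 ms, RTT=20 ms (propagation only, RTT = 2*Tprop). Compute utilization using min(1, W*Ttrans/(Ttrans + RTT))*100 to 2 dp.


Given: W = 32, Ttrans = 2 ms, RTT = 20 ms (= 2 * Tprop, Tprop = 10 ms)
Cycle time = Ttrans + RTT = 2 + 20 = 22 ms (first packet sent until its ACK returns)
W * Ttrans = 32 * 2 = 64 ms of sending per cycle
W * Ttrans / (Ttrans + RTT) = 64 / 22 = 2.909091
U = min(1, 2.909091) = 1.000000
U% = 100.00%

100.00


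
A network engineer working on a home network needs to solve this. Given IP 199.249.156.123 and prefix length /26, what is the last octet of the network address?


Given: IP = 199.249.156.123, prefix = /26
Subnet mask = 255.255.255.192
Last octet of IP: 123
Last octet of mask: 192
Network last octet = 123 AND 192 = 64

64


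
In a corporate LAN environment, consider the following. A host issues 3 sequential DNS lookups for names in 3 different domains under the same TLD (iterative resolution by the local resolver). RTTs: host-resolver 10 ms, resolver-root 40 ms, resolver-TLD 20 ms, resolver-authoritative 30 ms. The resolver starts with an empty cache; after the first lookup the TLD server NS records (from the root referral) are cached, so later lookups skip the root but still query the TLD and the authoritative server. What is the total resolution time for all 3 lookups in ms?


Lookup 1 (cold cache): local + root + TLD + auth = 10 + 40 + 20 + 30 = 100 ms
Lookups 2..3 (TLD NS cached -> skip root; new domain -> still ask TLD and auth): local + TLD + auth = 10 + 20 + 30 = 60 ms each
Remaining 2 lookups: 2 * 60 = 120 ms
Total = 100 + 120 = 220 ms

220


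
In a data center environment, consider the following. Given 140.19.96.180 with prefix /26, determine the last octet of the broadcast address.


Given: IP = 140.19.96.180, prefix = /26
Host bits = 32 - 26 = 6
Network last octet = 180 AND mask = 128
Host part size = 2^6 - 1 = 63
Broadcast last octet = 128 OR 63 = 191

191


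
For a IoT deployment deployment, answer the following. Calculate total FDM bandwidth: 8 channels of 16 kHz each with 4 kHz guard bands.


Given: 8 channels, 16 kHz each, guard = 4 kHz
Channel bandwidth = 8 * 16 = 128 kHz
Guard bands = 7 gaps * 4 kHz = 28 kHz
Total = 128 + 28 = 156 kHz

156


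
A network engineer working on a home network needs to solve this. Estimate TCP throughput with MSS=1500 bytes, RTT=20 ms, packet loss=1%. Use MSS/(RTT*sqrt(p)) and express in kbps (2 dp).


Given: MSS = 1500 bytes, RTT = 20 ms, loss = 1%
RTT in seconds = 20 / 1000 = 0.02
Loss rate = 1% = 0.01
sqrt(loss) = sqrt(0.01) = 0.1
Throughput (bytes/s) = 1500 / (0.02 * 0.1) = 750000.0000
Throughput (kbps) = 750000.0000 * 8 / 1000 = 6000.000000 -> 6000.00 kbps (2 dp)

6000.00


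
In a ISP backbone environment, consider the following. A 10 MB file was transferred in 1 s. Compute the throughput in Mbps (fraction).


Given: file = 10 MB, time = 1 s
File in Mb = 10 * 8 = 80 Mb
Throughput = 80 / 1 Mbps
Throughput = 80 Mbps

80


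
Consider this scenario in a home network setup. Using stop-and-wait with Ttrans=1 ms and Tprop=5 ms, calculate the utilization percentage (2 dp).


Given: Ttrans = 1 ms, Tprop = 5 ms
RTT = 2 * Tprop = 2 * 5 = 10 ms
U = Ttrans / (Ttrans + RTT)
U = 1 / (1 + 10)
U = 1 / 11 = 0.090909
U% = 9.09%

9.09


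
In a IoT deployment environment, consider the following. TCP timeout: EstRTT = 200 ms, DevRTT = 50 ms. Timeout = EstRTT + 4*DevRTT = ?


Given: EstRTT = 200 ms, DevRTT = 50 ms
Timeout = EstRTT + 4 * DevRTT
4 * DevRTT = 4 * 50 = 200
Timeout = 200 + 200 = 400 ms

400


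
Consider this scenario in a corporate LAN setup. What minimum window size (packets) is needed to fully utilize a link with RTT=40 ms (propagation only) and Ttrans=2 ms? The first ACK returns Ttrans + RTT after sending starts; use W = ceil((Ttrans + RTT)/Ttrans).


Given: Ttrans = 2 ms, RTT = 40 ms (= 2 * Tprop, Tprop = 20 ms)
Time until first ACK returns = Ttrans + RTT = 2 + 40 = 42 ms
Need W * Ttrans >= Ttrans + RTT  ->  W >= (Ttrans + RTT) / Ttrans
(Ttrans + RTT) / Ttrans = 42 / 2 = 21
W_min = ceil(21) = 21

21


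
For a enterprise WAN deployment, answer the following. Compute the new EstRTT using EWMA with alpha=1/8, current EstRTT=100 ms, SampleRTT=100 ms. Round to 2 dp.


Given: EstRTT = 100 ms, SampleRTT = 100 ms, alpha = 1/8
New EstRTT = (1 - alpha) * EstRTT + alpha * SampleRTT
(7/8) * 100 = 87.5
(1/8) * 100 = 12.5
New EstRTT = 87.5 + 12.5 = 100 ms -> 100.00 ms (2 dp)

100.00


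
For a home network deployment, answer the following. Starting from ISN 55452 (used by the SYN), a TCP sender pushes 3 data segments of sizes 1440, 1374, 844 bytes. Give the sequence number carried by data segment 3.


The SYN occupies sequence number ISN = 55452, so the first data byte is ISN + 1 = 55453.
SEQ of data segment i = (ISN + 1) + sum of payload sizes of segments 1..i-1.
Segment 1: SEQ = 55453, payload = 1440 bytes
Segment 2: SEQ = 56893, payload = 1374 bytes
Segment 3: SEQ = 58267, payload = 844 bytes
SEQ of segment 3 = 55453 + 1440 + 1374 = 58267

58267


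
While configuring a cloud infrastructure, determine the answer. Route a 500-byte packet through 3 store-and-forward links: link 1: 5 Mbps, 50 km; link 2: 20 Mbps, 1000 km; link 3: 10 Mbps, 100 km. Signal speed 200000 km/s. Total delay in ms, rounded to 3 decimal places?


Packet = 500 bytes = 4000 bits. Store-and-forward: sum (t_trans + t_prop) per link.
Link 1: t_trans = 4000/(5*10^6) s = 0.8000 ms; t_prop = 50/200000 s = 0.2500 ms; subtotal = 1.0500 ms
Link 2: t_trans = 4000/(20*10^6) s = 0.2000 ms; t_prop = 1000/200000 s = 5.0000 ms; subtotal = 5.2000 ms
Link 3: t_trans = 4000/(10*10^6) s = 0.4000 ms; t_prop = 100/200000 s = 0.5000 ms; subtotal = 0.9000 ms
End-to-end = 1.0500 + 5.2000 + 0.9000 = 7.1500 ms -> 7.150 ms (3 dp)

7.150


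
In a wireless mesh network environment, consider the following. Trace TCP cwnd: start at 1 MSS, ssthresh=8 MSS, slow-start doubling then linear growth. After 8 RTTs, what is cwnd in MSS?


RTT 0: cwnd = 1 MSS (initial)
RTT 1: cwnd = 2 MSS (slow start, doubled)
RTT 2: cwnd = 4 MSS (slow start, doubled)
RTT 3: cwnd = 8 MSS (slow start, doubled)
RTT 4: cwnd = 9 MSS (congestion avoidance, +1)
RTT 5: cwnd = 10 MSS (congestion avoidance, +1)
RTT 6: cwnd = 11 MSS (congestion avoidance, +1)
RTT 7: cwnd = 12 MSS (congestion avoidance, +1)
RTT 8: cwnd = 13 MSS (congestion avoidance, +1)

13


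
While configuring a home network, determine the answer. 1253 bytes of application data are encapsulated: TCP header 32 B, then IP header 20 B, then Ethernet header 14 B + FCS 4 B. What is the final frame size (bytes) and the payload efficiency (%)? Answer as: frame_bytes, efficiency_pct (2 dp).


TCP segment = 1253 + 32 = 1285 B
IP packet = 1285 + 20 = 1305 B
Ethernet frame = 1305 + 14 + 4 = 1323 B
Efficiency = app / frame = 1253 / 1323 = 0.947090 = 94.7090% -> 94.71% (2 dp)

1323, 94.71


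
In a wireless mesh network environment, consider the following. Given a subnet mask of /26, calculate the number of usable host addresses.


Given: subnet mask /26
Host bits = 32 - 26 = 6
Total addresses = 2^6 = 64
Usable hosts = 64 - 2 (network + broadcast) = 62

62


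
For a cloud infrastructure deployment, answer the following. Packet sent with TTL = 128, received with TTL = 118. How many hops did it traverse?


Given: initial TTL = 128, received TTL = 118
Hops = initial TTL - received TTL
Hops = 128 - 118 = 10

10


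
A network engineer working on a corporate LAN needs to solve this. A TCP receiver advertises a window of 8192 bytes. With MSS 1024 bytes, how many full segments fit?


Given: RWND = 8192 bytes, MSS = 1024 bytes
Full segments = floor(RWND / MSS)
Full segments = floor(8192 / 1024)
Full segments = floor(8.0) = 8

8


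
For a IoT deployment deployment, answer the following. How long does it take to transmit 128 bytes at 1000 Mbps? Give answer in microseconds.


Given: packet = 128 bytes, bandwidth = 1000 Mbps
Packet in bits = 128 * 8 = 1024 bits
Bandwidth = 1000 * 10^6 = 1000000000 bps
Time = 1024 / 1000000000 seconds
Time in us = 1024 * 10^6 / 1000000000 = 1.024

1.024


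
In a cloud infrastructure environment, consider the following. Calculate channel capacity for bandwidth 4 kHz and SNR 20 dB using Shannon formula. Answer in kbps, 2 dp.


Given: B = 4 kHz, SNR = 20 dB
SNR linear = 10^(20/10) = 100
1 + SNR = 101
log2(101) = 6.6582114828
C = 4 * 1000 * 6.6582114828 = 26632.8459 bps
C = 26.632846 kbps -> 26.63 kbps (2 dp)

26.63


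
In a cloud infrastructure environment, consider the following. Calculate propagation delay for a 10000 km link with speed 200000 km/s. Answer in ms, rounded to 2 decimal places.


Given: distance = 10000 km, speed = 200000 km/s
Delay = distance / speed = 10000 / 200000 seconds
Delay in ms = 10000 * 1000 / 200000
Delay = 50.0000 ms
Rounded to 2 dp = 50.00 ms

50.00


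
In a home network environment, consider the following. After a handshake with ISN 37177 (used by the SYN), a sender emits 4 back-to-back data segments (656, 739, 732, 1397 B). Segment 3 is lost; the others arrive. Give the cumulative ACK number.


SYN uses sequence number 37177; first data byte = ISN + 1 = 37178.
Segment 1: SEQ = 37178, len = 656 B, covers [37178, 37833]
Segment 2: SEQ = 37834, len = 739 B, covers [37834, 38572]
Segment 3: SEQ = 38573, len = 732 B, covers [38573, 39304] [LOST]
Segment 4: SEQ = 39305, len = 1397 B, covers [39305, 40701]
In-order data received: bytes [37178, 38572] (segments 1..2).
Segment 3 missing -> gap begins at byte 38573; later segments buffered out of order.
Cumulative ACK = next expected in-order byte = 37178 + 656 + 739 = 38573

38573


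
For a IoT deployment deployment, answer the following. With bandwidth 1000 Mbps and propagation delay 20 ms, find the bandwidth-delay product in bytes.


Given: bandwidth = 1000 Mbps, delay = 20 ms
BDP in bits = 1000 * 10^6 * 20 / 1000
BDP in bits = 20000000
BDP in bytes = 20000000 / 8 = 2500000

2500000


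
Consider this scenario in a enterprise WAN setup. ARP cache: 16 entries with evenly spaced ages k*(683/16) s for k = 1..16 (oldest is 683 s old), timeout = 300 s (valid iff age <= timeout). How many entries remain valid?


Ages are k * 683/16 s for k = 1..16 (spacing = 42.6875 s).
Entry k is valid iff k * 683/16 <= 300 iff k <= 16 * 300 / 683 = 7.0278
n_valid = floor(7.0278) = 7
(n_stale = 16 - 7 = 9)

7


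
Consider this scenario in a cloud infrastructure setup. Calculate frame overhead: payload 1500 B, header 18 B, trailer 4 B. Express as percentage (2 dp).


Given: payload = 1500 B, header = 18 B, trailer = 4 B
Overhead bytes = header + trailer = 18 + 4 = 22
Total frame = payload + overhead = 1500 + 22 = 1522
Overhead % = 22 / 1522 * 100 = 1.4455% -> 1.45% (2 dp)

1.45


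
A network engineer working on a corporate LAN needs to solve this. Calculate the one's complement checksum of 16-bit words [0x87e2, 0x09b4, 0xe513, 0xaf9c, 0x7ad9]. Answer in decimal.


Given words: [0x87e2, 0x09b4, 0xe513, 0xaf9c, 0x7ad9]
Step 1: Sum all words
Raw sum = 34786 + 2484 + 58643 + 44956 + 31449 = 172318
Step 2: Fold carry: (41246 + 2) = 41248
One's complement = ~41248 & 0xFFFF = 24287

24287


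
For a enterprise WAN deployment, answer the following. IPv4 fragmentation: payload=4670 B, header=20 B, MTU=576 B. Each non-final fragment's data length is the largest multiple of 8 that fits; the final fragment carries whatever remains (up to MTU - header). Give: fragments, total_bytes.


Max data per non-final fragment = floor((MTU - header)/8)*8 = floor((576 - 20)/8)*8 = floor(556/8)*8 = 552 B
Final fragment needs no 8-byte alignment: it can carry up to MTU - header = 556 B
Non-final fragments needed = ceil((payload - 556) / 552) = ceil(4114/552) = ceil(7.4529) = 8
Number of fragments = 8 + 1 = 9
Fragment sizes (data): 8 * 552 B + 254 B (last, 254 <= 556 OK)
Total bytes sent = payload + n_frags * header = 4670 + 9*20 = 4670 + 180 = 4850 B

9, 4850


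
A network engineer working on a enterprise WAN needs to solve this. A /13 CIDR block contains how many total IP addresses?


Given: CIDR prefix /13
Host bits = 32 - 13 = 19
Total addresses = 2^19 = 524288

524288


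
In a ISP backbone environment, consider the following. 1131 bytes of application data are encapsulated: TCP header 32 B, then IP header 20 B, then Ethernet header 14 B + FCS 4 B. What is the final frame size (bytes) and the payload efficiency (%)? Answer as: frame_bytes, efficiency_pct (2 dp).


TCP segment = 1131 + 32 = 1163 B
IP packet = 1163 + 20 = 1183 B
Ethernet frame = 1183 + 14 + 4 = 1201 B
Efficiency = app / frame = 1131 / 1201 = 0.941715 = 94.1715% -> 94.17% (2 dp)

1201, 94.17


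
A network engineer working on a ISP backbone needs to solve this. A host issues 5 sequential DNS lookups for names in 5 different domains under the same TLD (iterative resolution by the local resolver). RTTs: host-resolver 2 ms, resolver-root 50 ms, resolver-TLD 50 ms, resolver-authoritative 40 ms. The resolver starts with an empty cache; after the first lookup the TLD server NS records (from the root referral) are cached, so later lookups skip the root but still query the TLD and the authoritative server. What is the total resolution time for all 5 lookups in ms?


Lookup 1 (cold cache): local + root + TLD + auth = 2 + 50 + 50 + 40 = 142 ms
Lookups 2..5 (TLD NS cached -> skip root; new domain -> still ask TLD and auth): local + TLD + auth = 2 + 50 + 40 = 92 ms each
Remaining 4 lookups: 4 * 92 = 368 ms
Total = 142 + 368 = 510 ms

510


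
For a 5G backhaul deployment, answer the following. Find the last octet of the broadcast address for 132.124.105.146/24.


Given: IP = 132.124.105.146, prefix = /24
Host bits = 32 - 24 = 8
Network last octet = 146 AND mask = 0
Host part size = 2^8 - 1 = 255
Broadcast last octet = 0 OR 255 = 255

255


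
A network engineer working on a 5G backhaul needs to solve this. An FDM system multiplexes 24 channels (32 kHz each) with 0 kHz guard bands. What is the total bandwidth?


Given: 24 channels, 32 kHz each, guard = 0 kHz
Channel bandwidth = 24 * 32 = 768 kHz
Guard bands = 23 gaps * 0 kHz = 0 kHz
Total = 768 + 0 = 768 kHz

768


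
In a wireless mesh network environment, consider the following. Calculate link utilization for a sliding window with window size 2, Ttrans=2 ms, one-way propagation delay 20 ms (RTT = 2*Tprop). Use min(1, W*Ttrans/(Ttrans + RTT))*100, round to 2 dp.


Given: W = 2, Ttrans = 2 ms, RTT = 40 ms (= 2 * Tprop, Tprop = 20 ms)
Cycle time = Ttrans + RTT = 2 + 40 = 42 ms (first packet sent until its ACK returns)
W * Ttrans = 2 * 2 = 4 ms of sending per cycle
W * Ttrans / (Ttrans + RTT) = 4 / 42 = 0.095238
U = min(1, 0.095238) = 0.095238
U% = 9.52%

9.52


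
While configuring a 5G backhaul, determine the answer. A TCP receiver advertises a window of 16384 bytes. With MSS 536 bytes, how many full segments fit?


Given: RWND = 16384 bytes, MSS = 536 bytes
Full segments = floor(RWND / MSS)
Full segments = floor(16384 / 536)
Full segments = floor(30.5672) = 30

30


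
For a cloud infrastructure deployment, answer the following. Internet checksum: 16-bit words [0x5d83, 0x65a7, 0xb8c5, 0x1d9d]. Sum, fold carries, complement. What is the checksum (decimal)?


Given words: [0x5d83, 0x65a7, 0xb8c5, 0x1d9d]
Step 1: Sum all words
Raw sum = 23939 + 26023 + 47301 + 7581 = 104844
Step 2: Fold carry: (39308 + 1) = 39309
One's complement = ~39309 & 0xFFFF = 26226

26226


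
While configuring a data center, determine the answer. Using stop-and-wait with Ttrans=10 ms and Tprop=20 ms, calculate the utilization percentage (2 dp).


Given: Ttrans = 10 ms, Tprop = 20 ms
RTT = 2 * Tprop = 2 * 20 = 40 ms
U = Ttrans / (Ttrans + RTT)
U = 10 / (10 + 40)
U = 10 / 50 = 0.2
U% = 20.00%

20.00


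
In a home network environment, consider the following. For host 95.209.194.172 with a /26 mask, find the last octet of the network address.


Given: IP = 95.209.194.172, prefix = /26
Subnet mask = 255.255.255.192
Last octet of IP: 172
Last octet of mask: 192
Network last octet = 172 AND 192 = 128

128


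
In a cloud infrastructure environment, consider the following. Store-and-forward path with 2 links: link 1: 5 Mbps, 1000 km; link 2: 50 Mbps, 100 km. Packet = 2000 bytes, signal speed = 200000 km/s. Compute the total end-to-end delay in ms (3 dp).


Packet = 2000 bytes = 16000 bits. Store-and-forward: sum (t_trans + t_prop) per link.
Link 1: t_trans = 16000/(5*10^6) s = 3.2000 ms; t_prop = 1000/200000 s = 5.0000 ms; subtotal = 8.2000 ms
Link 2: t_trans = 16000/(50*10^6) s = 0.3200 ms; t_prop = 100/200000 s = 0.5000 ms; subtotal = 0.8200 ms
End-to-end = 8.2000 + 0.8200 = 9.0200 ms -> 9.020 ms (3 dp)

9.020


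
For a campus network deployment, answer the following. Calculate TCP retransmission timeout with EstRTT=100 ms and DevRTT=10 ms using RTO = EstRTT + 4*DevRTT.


Given: EstRTT = 100 ms, DevRTT = 10 ms
Timeout = EstRTT + 4 * DevRTT
4 * DevRTT = 4 * 10 = 40
Timeout = 100 + 40 = 140 ms

140


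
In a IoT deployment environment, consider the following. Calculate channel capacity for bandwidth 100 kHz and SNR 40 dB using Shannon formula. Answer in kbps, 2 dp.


Given: B = 100 kHz, SNR = 40 dB
SNR linear = 10^(40/10) = 10000
1 + SNR = 10001
log2(10001) = 13.2878566418
C = 100 * 1000 * 13.2878566418 = 1328785.6642 bps
C = 1328.785664 kbps -> 1328.79 kbps (2 dp)

1328.79


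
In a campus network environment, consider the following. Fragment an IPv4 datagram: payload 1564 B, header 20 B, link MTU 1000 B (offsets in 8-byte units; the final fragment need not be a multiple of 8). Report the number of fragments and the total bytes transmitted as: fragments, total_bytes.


Max data per non-final fragment = floor((MTU - header)/8)*8 = floor((1000 - 20)/8)*8 = floor(980/8)*8 = 976 B
Final fragment needs no 8-byte alignment: it can carry up to MTU - header = 980 B
Non-final fragments needed = ceil((payload - 980) / 976) = ceil(584/976) = ceil(0.5984) = 1
Number of fragments = 1 + 1 = 2
Fragment sizes (data): 1 * 976 B + 588 B (last, 588 <= 980 OK)
Total bytes sent = payload + n_frags * header = 1564 + 2*20 = 1564 + 40 = 1604 B

2, 1604


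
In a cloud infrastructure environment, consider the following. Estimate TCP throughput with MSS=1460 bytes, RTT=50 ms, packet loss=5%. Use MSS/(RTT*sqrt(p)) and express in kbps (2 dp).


Given: MSS = 1460 bytes, RTT = 50 ms, loss = 5%
RTT in seconds = 50 / 1000 = 0.05
Loss rate = 5% = 0.05
sqrt(loss) = sqrt(0.05) = 0.223606797750
Throughput (bytes/s) = 1460 / (0.05 * 0.223606797750) = 130586.3699
Throughput (kbps) = 130586.3699 * 8 / 1000 = 1044.690959 -> 1044.69 kbps (2 dp)

1044.69


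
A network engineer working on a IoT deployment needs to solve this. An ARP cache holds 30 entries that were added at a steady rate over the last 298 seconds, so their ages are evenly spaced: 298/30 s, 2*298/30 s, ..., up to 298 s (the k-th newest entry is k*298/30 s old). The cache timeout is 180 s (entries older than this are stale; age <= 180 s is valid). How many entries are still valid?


Ages are k * 298/30 s for k = 1..30 (spacing = 9.9333 s).
Entry k is valid iff k * 298/30 <= 180 iff k <= 30 * 180 / 298 = 18.1208
n_valid = floor(18.1208) = 18
(n_stale = 30 - 18 = 12)

18


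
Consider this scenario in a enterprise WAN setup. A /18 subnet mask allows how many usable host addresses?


Given: subnet mask /18
Host bits = 32 - 18 = 14
Total addresses = 2^14 = 16384
Usable hosts = 16384 - 2 (network + broadcast) = 16382

16382


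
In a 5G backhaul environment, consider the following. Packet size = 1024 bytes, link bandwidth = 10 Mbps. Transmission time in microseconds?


Given: packet = 1024 bytes, bandwidth = 10 Mbps
Packet in bits = 1024 * 8 = 8192 bits
Bandwidth = 10 * 10^6 = 10000000 bps
Time = 8192 / 10000000 seconds
Time in us = 8192 * 10^6 / 10000000 = 819.2

819.2


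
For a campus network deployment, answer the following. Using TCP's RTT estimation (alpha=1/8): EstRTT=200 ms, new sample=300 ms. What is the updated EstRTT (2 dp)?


Given: EstRTT = 200 ms, SampleRTT = 300 ms, alpha = 1/8
New EstRTT = (1 - alpha) * EstRTT + alpha * SampleRTT
(7/8) * 200 = 175
(1/8) * 300 = 37.5
New EstRTT = 175 + 37.5 = 212.5 ms -> 212.50 ms (2 dp)

212.50


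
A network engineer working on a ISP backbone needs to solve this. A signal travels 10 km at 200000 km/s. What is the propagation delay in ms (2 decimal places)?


Given: distance = 10 km, speed = 200000 km/s
Delay = distance / speed = 10 / 200000 seconds
Delay in ms = 10 * 1000 / 200000
Delay = 0.0500 ms
Rounded to 2 dp = 0.05 ms

0.05


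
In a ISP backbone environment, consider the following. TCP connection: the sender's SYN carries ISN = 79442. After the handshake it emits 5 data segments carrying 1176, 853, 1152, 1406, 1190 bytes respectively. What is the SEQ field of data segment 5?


The SYN occupies sequence number ISN = 79442, so the first data byte is ISN + 1 = 79443.
SEQ of data segment i = (ISN + 1) + sum of payload sizes of segments 1..i-1.
Segment 1: SEQ = 79443, payload = 1176 bytes
Segment 2: SEQ = 80619, payload = 853 bytes
Segment 3: SEQ = 81472, payload = 1152 bytes
Segment 4: SEQ = 82624, payload = 1406 bytes
Segment 5: SEQ = 84030, payload = 1190 bytes
SEQ of segment 5 = 79443 + 1176 + 853 + 1152 + 1406 = 84030

84030


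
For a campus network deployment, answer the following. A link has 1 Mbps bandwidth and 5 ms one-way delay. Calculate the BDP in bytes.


Given: bandwidth = 1 Mbps, delay = 5 ms
BDP in bits = 1 * 10^6 * 5 / 1000
BDP in bits = 5000
BDP in bytes = 5000 / 8 = 625

625


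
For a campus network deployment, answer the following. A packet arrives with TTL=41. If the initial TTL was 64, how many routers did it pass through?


Given: initial TTL = 64, received TTL = 41
Hops = initial TTL - received TTL
Hops = 64 - 41 = 23

23


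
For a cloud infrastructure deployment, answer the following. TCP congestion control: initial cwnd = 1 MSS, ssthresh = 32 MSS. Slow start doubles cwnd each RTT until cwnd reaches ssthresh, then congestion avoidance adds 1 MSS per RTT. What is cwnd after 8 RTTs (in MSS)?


RTT 0: cwnd = 1 MSS (initial)
RTT 1: cwnd = 2 MSS (slow start, doubled)
RTT 2: cwnd = 4 MSS (slow start, doubled)
RTT 3: cwnd = 8 MSS (slow start, doubled)
RTT 4: cwnd = 16 MSS (slow start, doubled)
RTT 5: cwnd = 32 MSS (slow start, doubled)
RTT 6: cwnd = 33 MSS (congestion avoidance, +1)
RTT 7: cwnd = 34 MSS (congestion avoidance, +1)
RTT 8: cwnd = 35 MSS (congestion avoidance, +1)

35


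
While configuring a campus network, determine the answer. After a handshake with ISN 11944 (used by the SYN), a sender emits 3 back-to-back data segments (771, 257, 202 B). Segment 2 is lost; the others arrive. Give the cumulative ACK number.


SYN uses sequence number 11944; first data byte = ISN + 1 = 11945.
Segment 1: SEQ = 11945, len = 771 B, covers [11945, 12715]
Segment 2: SEQ = 12716, len = 257 B, covers [12716, 12972] [LOST]
Segment 3: SEQ = 12973, len = 202 B, covers [12973, 13174]
In-order data received: bytes [11945, 12715] (segments 1..1).
Segment 2 missing -> gap begins at byte 12716; later segments buffered out of order.
Cumulative ACK = next expected in-order byte = 11945 + 771 = 12716

12716


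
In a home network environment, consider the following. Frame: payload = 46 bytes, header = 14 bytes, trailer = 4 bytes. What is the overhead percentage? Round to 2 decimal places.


Given: payload = 46 B, header = 14 B, trailer = 4 B
Overhead bytes = header + trailer = 14 + 4 = 18
Total frame = payload + overhead = 46 + 18 = 64
Overhead % = 18 / 64 * 100 = 28.1250% -> 28.13% (2 dp)

28.13


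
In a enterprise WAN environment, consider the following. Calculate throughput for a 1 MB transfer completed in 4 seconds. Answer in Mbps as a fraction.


Given: file = 1 MB, time = 4 s
File in Mb = 1 * 8 = 8 Mb
Throughput = 8 / 4 Mbps
Throughput = 2 Mbps

2


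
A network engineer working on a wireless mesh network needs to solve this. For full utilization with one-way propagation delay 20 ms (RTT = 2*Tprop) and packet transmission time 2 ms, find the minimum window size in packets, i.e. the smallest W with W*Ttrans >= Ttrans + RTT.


Given: Ttrans = 2 ms, RTT = 40 ms (= 2 * Tprop, Tprop = 20 ms)
Time until first ACK returns = Ttrans + RTT = 2 + 40 = 42 ms
Need W * Ttrans >= Ttrans + RTT  ->  W >= (Ttrans + RTT) / Ttrans
(Ttrans + RTT) / Ttrans = 42 / 2 = 21
W_min = ceil(21) = 21

21


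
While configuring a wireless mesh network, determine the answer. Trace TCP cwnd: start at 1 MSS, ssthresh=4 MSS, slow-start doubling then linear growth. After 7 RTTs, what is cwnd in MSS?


RTT 0: cwnd = 1 MSS (initial)
RTT 1: cwnd = 2 MSS (slow start, doubled)
RTT 2: cwnd = 4 MSS (slow start, doubled)
RTT 3: cwnd = 5 MSS (congestion avoidance, +1)
RTT 4: cwnd = 6 MSS (congestion avoidance, +1)
RTT 5: cwnd = 7 MSS (congestion avoidance, +1)
RTT 6: cwnd = 8 MSS (congestion avoidance, +1)
RTT 7: cwnd = 9 MSS (congestion avoidance, +1)

9


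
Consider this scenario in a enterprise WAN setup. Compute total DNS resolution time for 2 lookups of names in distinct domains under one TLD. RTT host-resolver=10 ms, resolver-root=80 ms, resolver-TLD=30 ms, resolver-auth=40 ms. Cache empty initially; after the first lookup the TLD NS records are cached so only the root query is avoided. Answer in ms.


Lookup 1 (cold cache): local + root + TLD + auth = 10 + 80 + 30 + 40 = 160 ms
Lookups 2..2 (TLD NS cached -> skip root; new domain -> still ask TLD and auth): local + TLD + auth = 10 + 30 + 40 = 80 ms each
Remaining 1 lookups: 1 * 80 = 80 ms
Total = 160 + 80 = 240 ms

240


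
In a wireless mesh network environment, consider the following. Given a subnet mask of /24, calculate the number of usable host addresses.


Given: subnet mask /24
Host bits = 32 - 24 = 8
Total addresses = 2^8 = 256
Usable hosts = 256 - 2 (network + broadcast) = 254

254


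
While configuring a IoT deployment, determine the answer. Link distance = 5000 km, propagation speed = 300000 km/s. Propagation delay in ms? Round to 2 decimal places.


Given: distance = 5000 km, speed = 300000 km/s
Delay = distance / speed = 5000 / 300000 seconds
Delay in ms = 5000 * 1000 / 300000
Delay = 16.6667 ms
Rounded to 2 dp = 16.67 ms

16.67


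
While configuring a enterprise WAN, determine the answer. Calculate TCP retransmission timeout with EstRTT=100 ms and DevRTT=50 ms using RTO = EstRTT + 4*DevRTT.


Given: EstRTT = 100 ms, DevRTT = 50 ms
Timeout = EstRTT + 4 * DevRTT
4 * DevRTT = 4 * 50 = 200
Timeout = 100 + 200 = 300 ms

300


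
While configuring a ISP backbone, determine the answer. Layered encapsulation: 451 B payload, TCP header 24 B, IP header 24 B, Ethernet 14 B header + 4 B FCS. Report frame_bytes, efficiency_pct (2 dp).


TCP segment = 451 + 24 = 475 B
IP packet = 475 + 24 = 499 B
Ethernet frame = 499 + 14 + 4 = 517 B
Efficiency = app / frame = 451 / 517 = 0.872340 = 87.2340% -> 87.23% (2 dp)

517, 87.23


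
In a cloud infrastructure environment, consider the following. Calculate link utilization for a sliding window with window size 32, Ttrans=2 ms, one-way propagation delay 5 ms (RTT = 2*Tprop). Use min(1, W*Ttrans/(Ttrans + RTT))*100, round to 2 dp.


Given: W = 32, Ttrans = 2 ms, RTT = 10 ms (= 2 * Tprop, Tprop = 5 ms)
Cycle time = Ttrans + RTT = 2 + 10 = 12 ms (first packet sent until its ACK returns)
W * Ttrans = 32 * 2 = 64 ms of sending per cycle
W * Ttrans / (Ttrans + RTT) = 64 / 12 = 5.333333
U = min(1, 5.333333) = 1.000000
U% = 100.00%

100.00


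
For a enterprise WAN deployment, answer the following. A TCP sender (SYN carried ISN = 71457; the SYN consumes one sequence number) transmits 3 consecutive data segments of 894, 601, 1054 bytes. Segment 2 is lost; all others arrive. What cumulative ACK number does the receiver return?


SYN uses sequence number 71457; first data byte = ISN + 1 = 71458.
Segment 1: SEQ = 71458, len = 894 B, covers [71458, 72351]
Segment 2: SEQ = 72352, len = 601 B, covers [72352, 72952] [LOST]
Segment 3: SEQ = 72953, len = 1054 B, covers [72953, 74006]
In-order data received: bytes [71458, 72351] (segments 1..1).
Segment 2 missing -> gap begins at byte 72352; later segments buffered out of order.
Cumulative ACK = next expected in-order byte = 71458 + 894 = 72352

72352


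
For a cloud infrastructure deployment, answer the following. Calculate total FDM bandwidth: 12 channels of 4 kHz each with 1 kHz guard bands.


Given: 12 channels, 4 kHz each, guard = 1 kHz
Channel bandwidth = 12 * 4 = 48 kHz
Guard bands = 11 gaps * 1 kHz = 11 kHz
Total = 48 + 11 = 59 kHz

59


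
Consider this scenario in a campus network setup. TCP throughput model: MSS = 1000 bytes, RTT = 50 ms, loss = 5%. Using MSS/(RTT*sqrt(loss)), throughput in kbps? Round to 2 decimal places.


Given: MSS = 1000 bytes, RTT = 50 ms, loss = 5%
RTT in seconds = 50 / 1000 = 0.05
Loss rate = 5% = 0.05
sqrt(loss) = sqrt(0.05) = 0.223606797750
Throughput (bytes/s) = 1000 / (0.05 * 0.223606797750) = 89442.7191
Throughput (kbps) = 89442.7191 * 8 / 1000 = 715.541753 -> 715.54 kbps (2 dp)

715.54


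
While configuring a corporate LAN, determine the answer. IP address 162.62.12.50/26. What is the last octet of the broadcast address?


Given: IP = 162.62.12.50, prefix = /26
Host bits = 32 - 26 = 6
Network last octet = 50 AND mask = 0
Host part size = 2^6 - 1 = 63
Broadcast last octet = 0 OR 63 = 63

63


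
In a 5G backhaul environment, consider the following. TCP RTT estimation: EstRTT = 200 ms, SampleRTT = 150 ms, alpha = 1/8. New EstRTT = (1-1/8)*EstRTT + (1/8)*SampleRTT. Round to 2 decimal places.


Given: EstRTT = 200 ms, SampleRTT = 150 ms, alpha = 1/8
New EstRTT = (1 - alpha) * EstRTT + alpha * SampleRTT
(7/8) * 200 = 175
(1/8) * 150 = 18.75
New EstRTT = 175 + 18.75 = 193.75 ms -> 193.75 ms (2 dp)

193.75


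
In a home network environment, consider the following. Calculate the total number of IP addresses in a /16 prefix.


Given: CIDR prefix /16
Host bits = 32 - 16 = 16
Total addresses = 2^16 = 65536

65536


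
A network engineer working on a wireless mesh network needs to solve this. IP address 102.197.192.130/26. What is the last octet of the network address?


Given: IP = 102.197.192.130, prefix = /26
Subnet mask = 255.255.255.192
Last octet of IP: 130
Last octet of mask: 192
Network last octet = 130 AND 192 = 128

128


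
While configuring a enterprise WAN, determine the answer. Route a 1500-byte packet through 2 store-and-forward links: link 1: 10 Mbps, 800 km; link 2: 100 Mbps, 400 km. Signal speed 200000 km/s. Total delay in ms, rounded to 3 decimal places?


Packet = 1500 bytes = 12000 bits. Store-and-forward: sum (t_trans + t_prop) per link.
Link 1: t_trans = 12000/(10*10^6) s = 1.2000 ms; t_prop = 800/200000 s = 4.0000 ms; subtotal = 5.2000 ms
Link 2: t_trans = 12000/(100*10^6) s = 0.1200 ms; t_prop = 400/200000 s = 2.0000 ms; subtotal = 2.1200 ms
End-to-end = 5.2000 + 2.1200 = 7.3200 ms -> 7.320 ms (3 dp)

7.320


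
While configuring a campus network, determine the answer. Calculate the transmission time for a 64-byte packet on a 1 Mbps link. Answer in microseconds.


Given: packet = 64 bytes, bandwidth = 1 Mbps
Packet in bits = 64 * 8 = 512 bits
Bandwidth = 1 * 10^6 = 1000000 bps
Time = 512 / 1000000 seconds
Time in us = 512 * 10^6 / 1000000 = 512

512


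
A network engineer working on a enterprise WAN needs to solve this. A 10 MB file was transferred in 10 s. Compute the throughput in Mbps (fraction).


Given: file = 10 MB, time = 10 s
File in Mb = 10 * 8 = 80 Mb
Throughput = 80 / 10 Mbps
Throughput = 8 Mbps

8


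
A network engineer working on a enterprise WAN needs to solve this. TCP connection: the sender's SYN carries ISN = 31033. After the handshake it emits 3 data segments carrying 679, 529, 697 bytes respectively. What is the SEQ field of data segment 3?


The SYN occupies sequence number ISN = 31033, so the first data byte is ISN + 1 = 31034.
SEQ of data segment i = (ISN + 1) + sum of payload sizes of segments 1..i-1.
Segment 1: SEQ = 31034, payload = 679 bytes
Segment 2: SEQ = 31713, payload = 529 bytes
Segment 3: SEQ = 32242, payload = 697 bytes
SEQ of segment 3 = 31034 + 679 + 529 = 32242

32242


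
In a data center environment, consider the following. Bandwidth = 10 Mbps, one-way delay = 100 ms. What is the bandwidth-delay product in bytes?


Given: bandwidth = 10 Mbps, delay = 100 ms
BDP in bits = 10 * 10^6 * 100 / 1000
BDP in bits = 1000000
BDP in bytes = 1000000 / 8 = 125000

125000


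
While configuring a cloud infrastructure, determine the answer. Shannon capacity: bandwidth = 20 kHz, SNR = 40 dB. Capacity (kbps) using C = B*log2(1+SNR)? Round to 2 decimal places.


Given: B = 20 kHz, SNR = 40 dB
SNR linear = 10^(40/10) = 10000
1 + SNR = 10001
log2(10001) = 13.2878566418
C = 20 * 1000 * 13.2878566418 = 265757.1328 bps
C = 265.757133 kbps -> 265.76 kbps (2 dp)

265.76
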